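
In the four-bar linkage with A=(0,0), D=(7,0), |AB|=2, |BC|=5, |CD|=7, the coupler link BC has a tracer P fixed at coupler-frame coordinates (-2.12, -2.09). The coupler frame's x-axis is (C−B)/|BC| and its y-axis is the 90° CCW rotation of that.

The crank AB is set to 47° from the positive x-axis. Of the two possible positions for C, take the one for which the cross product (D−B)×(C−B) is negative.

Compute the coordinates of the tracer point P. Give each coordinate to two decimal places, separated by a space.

-0.54 3.75

A=(0,0), D=(7.00,0)
B = A + 2.00·(cos47°, sin47°) = (1.3640, 1.4627)
|BD| = 5.8227
circle(B,5.00) ∩ circle(D,7.00): a=0.8505, h=4.9271
  candidates: C₊=(3.4249,6.0182) cross=28.689; C₋=(0.9495,-3.5201) cross=-28.689
  mode - wants cross < 0 → take C=(0.9495,-3.5201) (cross=-28.689)
ex = (C−B)/|BC| = (-0.0829,-0.9966); ey = (0.9966,-0.0829)
P = B + -2.12·ex + -2.09·ey = (-0.5430,3.7487)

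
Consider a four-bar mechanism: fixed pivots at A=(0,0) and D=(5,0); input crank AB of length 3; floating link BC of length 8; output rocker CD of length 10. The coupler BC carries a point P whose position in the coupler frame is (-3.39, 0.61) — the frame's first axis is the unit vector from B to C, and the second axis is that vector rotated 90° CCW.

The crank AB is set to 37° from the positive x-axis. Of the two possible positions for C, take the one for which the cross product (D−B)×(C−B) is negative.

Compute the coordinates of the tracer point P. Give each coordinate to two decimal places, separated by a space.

5.73 2.65

A=(0,0), D=(5.00,0)
B = A + 3.00·(cos37°, sin37°) = (2.3959, 1.8054)
|BD| = 3.1687
circle(B,8.00) ∩ circle(D,10.00): a=-4.0961, h=6.8718
  candidates: C₊=(2.9450,9.7866) cross=21.775; C₋=(-4.8856,-1.5080) cross=-21.775
  mode - wants cross < 0 → take C=(-4.8856,-1.5080) (cross=-21.775)
ex = (C−B)/|BC| = (-0.9102,-0.4142); ey = (0.4142,-0.9102)
P = B + -3.39·ex + 0.61·ey = (5.7341,2.6543)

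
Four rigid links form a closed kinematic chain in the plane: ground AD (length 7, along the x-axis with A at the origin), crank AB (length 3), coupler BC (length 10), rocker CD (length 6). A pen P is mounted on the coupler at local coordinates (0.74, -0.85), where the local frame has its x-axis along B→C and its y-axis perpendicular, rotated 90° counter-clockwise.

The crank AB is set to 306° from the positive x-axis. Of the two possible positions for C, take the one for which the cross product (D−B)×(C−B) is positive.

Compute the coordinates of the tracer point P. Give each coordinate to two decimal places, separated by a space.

A=(0,0), D=(7.00,0)
B = A + 3.00·(cos306°, sin306°) = (1.7634, -2.4271)
|BD| = 5.7717
circle(B,10.00) ∩ circle(D,6.00): a=8.4301, h=5.3789
  candidates: C₊=(7.1500,5.9981) cross=31.046; C₋=(11.6738,-3.7624) cross=-31.046
  mode + wants cross > 0 → take C=(7.1500,5.9981) (cross=31.046)
ex = (C−B)/|BC| = (0.5387,0.8425); ey = (-0.8425,0.5387)
P = B + 0.74·ex + -0.85·ey = (2.8781,-2.2615)

2.88 -2.26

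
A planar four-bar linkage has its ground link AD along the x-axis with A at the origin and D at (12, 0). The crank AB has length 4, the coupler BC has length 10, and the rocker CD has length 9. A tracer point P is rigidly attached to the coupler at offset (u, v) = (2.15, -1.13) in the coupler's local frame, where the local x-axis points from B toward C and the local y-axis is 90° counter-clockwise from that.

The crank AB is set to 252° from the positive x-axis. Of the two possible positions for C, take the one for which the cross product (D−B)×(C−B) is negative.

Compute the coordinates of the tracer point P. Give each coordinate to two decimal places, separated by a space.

0.24 -5.73

A=(0,0), D=(12.00,0)
B = A + 4.00·(cos252°, sin252°) = (-1.2361, -3.8042)
|BD| = 13.7719
circle(B,10.00) ∩ circle(D,9.00): a=7.5758, h=6.5275
  candidates: C₊=(4.2419,4.5619) cross=89.896; C₋=(7.8480,-7.9851) cross=-89.896
  mode - wants cross < 0 → take C=(7.8480,-7.9851) (cross=-89.896)
ex = (C−B)/|BC| = (0.9084,-0.4181); ey = (0.4181,0.9084)
P = B + 2.15·ex + -1.13·ey = (0.2446,-5.7296)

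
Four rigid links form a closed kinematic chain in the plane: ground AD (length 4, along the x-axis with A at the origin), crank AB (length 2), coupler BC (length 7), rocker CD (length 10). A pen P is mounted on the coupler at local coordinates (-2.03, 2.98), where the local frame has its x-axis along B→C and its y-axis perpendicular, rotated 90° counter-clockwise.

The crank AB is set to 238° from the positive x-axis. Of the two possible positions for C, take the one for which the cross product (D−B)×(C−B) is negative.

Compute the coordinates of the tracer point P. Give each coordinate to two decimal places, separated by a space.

1.88 0.38

A=(0,0), D=(4.00,0)
B = A + 2.00·(cos238°, sin238°) = (-1.0598, -1.6961)
|BD| = 5.3365
circle(B,7.00) ∩ circle(D,10.00): a=-2.1101, h=6.6744
  candidates: C₊=(-5.1818,3.9616) cross=35.618; C₋=(-0.9392,-8.6951) cross=-35.618
  mode - wants cross < 0 → take C=(-0.9392,-8.6951) (cross=-35.618)
ex = (C−B)/|BC| = (0.0172,-0.9999); ey = (0.9999,0.0172)
P = B + -2.03·ex + 2.98·ey = (1.8847,0.3849)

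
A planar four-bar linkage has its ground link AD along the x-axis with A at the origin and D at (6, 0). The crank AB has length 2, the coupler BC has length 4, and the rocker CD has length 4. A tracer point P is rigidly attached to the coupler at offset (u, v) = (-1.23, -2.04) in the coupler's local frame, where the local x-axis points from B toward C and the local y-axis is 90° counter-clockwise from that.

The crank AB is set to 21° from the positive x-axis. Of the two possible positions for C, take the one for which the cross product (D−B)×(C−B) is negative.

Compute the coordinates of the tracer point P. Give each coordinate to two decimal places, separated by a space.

A=(0,0), D=(6.00,0)
B = A + 2.00·(cos21°, sin21°) = (1.8672, 0.7167)
|BD| = 4.1945
circle(B,4.00) ∩ circle(D,4.00): a=2.0973, h=3.4061
  candidates: C₊=(4.5156,3.7144) cross=14.287; C₋=(3.3516,-2.9976) cross=-14.287
  mode - wants cross < 0 → take C=(3.3516,-2.9976) (cross=-14.287)
ex = (C−B)/|BC| = (0.3711,-0.9286); ey = (0.9286,0.3711)
P = B + -1.23·ex + -2.04·ey = (-0.4836,1.1019)

-0.48 1.10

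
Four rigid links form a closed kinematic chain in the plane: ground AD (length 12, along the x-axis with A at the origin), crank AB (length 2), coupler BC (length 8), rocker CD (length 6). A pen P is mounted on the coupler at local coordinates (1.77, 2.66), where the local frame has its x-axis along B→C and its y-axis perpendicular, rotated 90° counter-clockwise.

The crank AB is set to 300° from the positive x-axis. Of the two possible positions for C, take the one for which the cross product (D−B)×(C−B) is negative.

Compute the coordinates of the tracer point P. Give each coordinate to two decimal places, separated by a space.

A=(0,0), D=(12.00,0)
B = A + 2.00·(cos300°, sin300°) = (1.0000, -1.7321)
|BD| = 11.1355
circle(B,8.00) ∩ circle(D,6.00): a=6.8250, h=4.1737
  candidates: C₊=(7.0928,3.4524) cross=46.476; C₋=(8.3911,-4.7933) cross=-46.476
  mode - wants cross < 0 → take C=(8.3911,-4.7933) (cross=-46.476)
ex = (C−B)/|BC| = (0.9239,-0.3827); ey = (0.3827,0.9239)
P = B + 1.77·ex + 2.66·ey = (3.6532,0.0482)

3.65 0.05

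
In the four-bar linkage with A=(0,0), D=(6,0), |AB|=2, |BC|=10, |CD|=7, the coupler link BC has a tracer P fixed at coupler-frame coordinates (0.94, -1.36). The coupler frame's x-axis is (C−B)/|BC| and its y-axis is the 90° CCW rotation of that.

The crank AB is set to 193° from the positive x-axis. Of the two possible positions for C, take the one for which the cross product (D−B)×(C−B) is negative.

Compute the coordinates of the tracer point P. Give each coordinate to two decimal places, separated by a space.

A=(0,0), D=(6.00,0)
B = A + 2.00·(cos193°, sin193°) = (-1.9487, -0.4499)
|BD| = 7.9615
circle(B,10.00) ∩ circle(D,7.00): a=7.1837, h=6.9567
  candidates: C₊=(4.8303,6.9016) cross=55.385; C₋=(5.6166,-6.9895) cross=-55.385
  mode - wants cross < 0 → take C=(5.6166,-6.9895) (cross=-55.385)
ex = (C−B)/|BC| = (0.7565,-0.6540); ey = (0.6540,0.7565)
P = B + 0.94·ex + -1.36·ey = (-2.1270,-2.0935)

-2.13 -2.09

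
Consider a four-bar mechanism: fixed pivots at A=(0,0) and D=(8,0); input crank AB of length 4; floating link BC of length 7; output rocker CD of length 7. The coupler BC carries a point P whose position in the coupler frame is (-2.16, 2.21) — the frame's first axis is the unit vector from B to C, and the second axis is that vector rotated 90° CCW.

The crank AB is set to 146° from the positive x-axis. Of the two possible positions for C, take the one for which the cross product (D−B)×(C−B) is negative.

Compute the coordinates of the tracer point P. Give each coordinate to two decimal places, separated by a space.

-3.24 5.33

A=(0,0), D=(8.00,0)
B = A + 4.00·(cos146°, sin146°) = (-3.3162, 2.2368)
|BD| = 11.5351
circle(B,7.00) ∩ circle(D,7.00): a=5.7675, h=3.9668
  candidates: C₊=(3.1111,5.0099) cross=45.757; C₋=(1.5727,-2.7731) cross=-45.757
  mode - wants cross < 0 → take C=(1.5727,-2.7731) (cross=-45.757)
ex = (C−B)/|BC| = (0.6984,-0.7157); ey = (0.7157,0.6984)
P = B + -2.16·ex + 2.21·ey = (-3.2430,5.3262)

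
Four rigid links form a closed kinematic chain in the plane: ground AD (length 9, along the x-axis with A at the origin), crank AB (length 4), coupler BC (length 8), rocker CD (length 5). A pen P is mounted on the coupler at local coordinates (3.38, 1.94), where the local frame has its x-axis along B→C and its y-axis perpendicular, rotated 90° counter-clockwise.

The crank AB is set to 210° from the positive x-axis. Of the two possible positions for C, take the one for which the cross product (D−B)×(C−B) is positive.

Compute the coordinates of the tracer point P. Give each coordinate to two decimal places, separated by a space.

A=(0,0), D=(9.00,0)
B = A + 4.00·(cos210°, sin210°) = (-3.4641, -2.0000)
|BD| = 12.6235
circle(B,8.00) ∩ circle(D,5.00): a=7.8565, h=1.5084
  candidates: C₊=(4.0542,0.7341) cross=19.042; C₋=(4.5322,-2.2446) cross=-19.042
  mode + wants cross > 0 → take C=(4.0542,0.7341) (cross=19.042)
ex = (C−B)/|BC| = (0.9398,0.3418); ey = (-0.3418,0.9398)
P = B + 3.38·ex + 1.94·ey = (-0.9506,0.9783)

-0.95 0.98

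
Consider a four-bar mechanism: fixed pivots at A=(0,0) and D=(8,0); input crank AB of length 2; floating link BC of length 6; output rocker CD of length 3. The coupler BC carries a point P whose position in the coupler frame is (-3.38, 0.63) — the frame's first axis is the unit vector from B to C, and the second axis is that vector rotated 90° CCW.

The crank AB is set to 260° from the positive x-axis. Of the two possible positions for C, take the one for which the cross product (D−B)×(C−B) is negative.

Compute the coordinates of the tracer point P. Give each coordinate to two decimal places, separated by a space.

A=(0,0), D=(8.00,0)
B = A + 2.00·(cos260°, sin260°) = (-0.3473, -1.9696)
|BD| = 8.5765
circle(B,6.00) ∩ circle(D,3.00): a=5.8623, h=1.2779
  candidates: C₊=(5.0649,0.6205) cross=10.960; C₋=(5.6518,-1.8671) cross=-10.960
  mode - wants cross < 0 → take C=(5.6518,-1.8671) (cross=-10.960)
ex = (C−B)/|BC| = (0.9999,0.0171); ey = (-0.0171,0.9999)
P = B + -3.38·ex + 0.63·ey = (-3.7376,-1.3975)

-3.74 -1.40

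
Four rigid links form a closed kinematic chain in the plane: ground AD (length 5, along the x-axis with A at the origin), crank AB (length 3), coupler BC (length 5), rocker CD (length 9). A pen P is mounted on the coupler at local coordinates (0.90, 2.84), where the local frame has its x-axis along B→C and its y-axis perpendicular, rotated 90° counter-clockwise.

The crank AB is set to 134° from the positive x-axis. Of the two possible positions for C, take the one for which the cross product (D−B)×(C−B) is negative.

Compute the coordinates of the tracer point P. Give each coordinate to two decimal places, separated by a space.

0.34 0.43

A=(0,0), D=(5.00,0)
B = A + 3.00·(cos134°, sin134°) = (-2.0840, 2.1580)
|BD| = 7.4054
circle(B,5.00) ∩ circle(D,9.00): a=-0.0783, h=4.9994
  candidates: C₊=(-0.7020,6.9632) cross=37.022; C₋=(-3.6158,-2.6016) cross=-37.022
  mode - wants cross < 0 → take C=(-3.6158,-2.6016) (cross=-37.022)
ex = (C−B)/|BC| = (-0.3064,-0.9519); ey = (0.9519,-0.3064)
P = B + 0.90·ex + 2.84·ey = (0.3437,0.4312)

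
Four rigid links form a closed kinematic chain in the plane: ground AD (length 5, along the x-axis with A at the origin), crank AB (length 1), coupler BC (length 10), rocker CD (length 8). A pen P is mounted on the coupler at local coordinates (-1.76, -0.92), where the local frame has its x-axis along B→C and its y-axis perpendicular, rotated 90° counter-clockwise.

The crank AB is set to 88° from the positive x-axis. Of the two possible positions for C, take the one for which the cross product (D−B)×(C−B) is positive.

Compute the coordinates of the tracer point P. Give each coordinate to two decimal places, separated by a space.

A=(0,0), D=(5.00,0)
B = A + 1.00·(cos88°, sin88°) = (0.0349, 0.9994)
|BD| = 5.0647
circle(B,10.00) ∩ circle(D,8.00): a=6.0864, h=7.9345
  candidates: C₊=(7.5673,7.5769) cross=40.186; C₋=(4.4359,-7.9801) cross=-40.186
  mode + wants cross > 0 → take C=(7.5673,7.5769) (cross=40.186)
ex = (C−B)/|BC| = (0.7532,0.6577); ey = (-0.6577,0.7532)
P = B + -1.76·ex + -0.92·ey = (-0.6857,-0.8512)

-0.69 -0.85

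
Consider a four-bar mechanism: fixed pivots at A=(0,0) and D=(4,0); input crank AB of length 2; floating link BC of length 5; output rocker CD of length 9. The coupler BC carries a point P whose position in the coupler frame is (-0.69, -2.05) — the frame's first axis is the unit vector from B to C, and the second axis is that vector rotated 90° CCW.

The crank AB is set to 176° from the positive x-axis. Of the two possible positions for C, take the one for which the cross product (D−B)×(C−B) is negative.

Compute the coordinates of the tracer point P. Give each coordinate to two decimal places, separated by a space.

-3.67 1.51

A=(0,0), D=(4.00,0)
B = A + 2.00·(cos176°, sin176°) = (-1.9951, 0.1395)
|BD| = 5.9968
circle(B,5.00) ∩ circle(D,9.00): a=-1.6708, h=4.7126
  candidates: C₊=(-3.5559,4.8897) cross=28.260; C₋=(-3.7751,-4.5329) cross=-28.260
  mode - wants cross < 0 → take C=(-3.7751,-4.5329) (cross=-28.260)
ex = (C−B)/|BC| = (-0.3560,-0.9345); ey = (0.9345,-0.3560)
P = B + -0.69·ex + -2.05·ey = (-3.6652,1.5141)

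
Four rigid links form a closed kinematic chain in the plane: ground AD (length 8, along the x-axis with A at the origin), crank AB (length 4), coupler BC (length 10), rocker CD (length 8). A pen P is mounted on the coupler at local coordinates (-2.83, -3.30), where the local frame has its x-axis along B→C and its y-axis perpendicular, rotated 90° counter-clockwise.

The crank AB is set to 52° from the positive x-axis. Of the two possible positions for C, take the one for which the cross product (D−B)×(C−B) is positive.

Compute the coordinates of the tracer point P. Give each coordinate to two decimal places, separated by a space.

1.18 -1.00

A=(0,0), D=(8.00,0)
B = A + 4.00·(cos52°, sin52°) = (2.4626, 3.1520)
|BD| = 6.3716
circle(B,10.00) ∩ circle(D,8.00): a=6.0108, h=7.9919
  candidates: C₊=(11.6400,7.1239) cross=50.921; C₋=(3.7329,-6.7670) cross=-50.921
  mode + wants cross > 0 → take C=(11.6400,7.1239) (cross=50.921)
ex = (C−B)/|BC| = (0.9177,0.3972); ey = (-0.3972,0.9177)
P = B + -2.83·ex + -3.30·ey = (1.1762,-1.0005)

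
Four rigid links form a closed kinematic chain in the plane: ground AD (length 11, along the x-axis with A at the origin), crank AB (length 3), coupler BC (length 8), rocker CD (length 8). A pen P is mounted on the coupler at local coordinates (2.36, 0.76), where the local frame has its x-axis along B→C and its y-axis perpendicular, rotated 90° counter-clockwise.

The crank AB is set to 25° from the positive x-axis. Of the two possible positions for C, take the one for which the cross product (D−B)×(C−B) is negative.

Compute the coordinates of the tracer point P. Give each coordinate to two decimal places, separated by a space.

A=(0,0), D=(11.00,0)
B = A + 3.00·(cos25°, sin25°) = (2.7189, 1.2679)
|BD| = 8.3776
circle(B,8.00) ∩ circle(D,8.00): a=4.1888, h=6.8157
  candidates: C₊=(7.8909,7.3711) cross=57.099; C₋=(5.8280,-6.1033) cross=-57.099
  mode - wants cross < 0 → take C=(5.8280,-6.1033) (cross=-57.099)
ex = (C−B)/|BC| = (0.3886,-0.9214); ey = (0.9214,0.3886)
P = B + 2.36·ex + 0.76·ey = (4.3364,-0.6113)

4.34 -0.61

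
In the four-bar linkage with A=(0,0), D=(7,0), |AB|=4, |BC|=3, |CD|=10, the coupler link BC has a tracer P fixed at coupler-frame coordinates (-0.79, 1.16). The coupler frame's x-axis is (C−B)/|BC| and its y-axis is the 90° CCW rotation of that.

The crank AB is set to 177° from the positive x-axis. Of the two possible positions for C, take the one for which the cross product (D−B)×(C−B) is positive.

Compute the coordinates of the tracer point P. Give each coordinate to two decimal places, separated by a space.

A=(0,0), D=(7.00,0)
B = A + 4.00·(cos177°, sin177°) = (-3.9945, 0.2093)
|BD| = 10.9965
circle(B,3.00) ∩ circle(D,10.00): a=1.3606, h=2.6737
  candidates: C₊=(-2.5833,2.8567) cross=29.402; C₋=(-2.6851,-2.4898) cross=-29.402
  mode + wants cross > 0 → take C=(-2.5833,2.8567) (cross=29.402)
ex = (C−B)/|BC| = (0.4704,0.8824); ey = (-0.8824,0.4704)
P = B + -0.79·ex + 1.16·ey = (-5.3898,0.0579)

-5.39 0.06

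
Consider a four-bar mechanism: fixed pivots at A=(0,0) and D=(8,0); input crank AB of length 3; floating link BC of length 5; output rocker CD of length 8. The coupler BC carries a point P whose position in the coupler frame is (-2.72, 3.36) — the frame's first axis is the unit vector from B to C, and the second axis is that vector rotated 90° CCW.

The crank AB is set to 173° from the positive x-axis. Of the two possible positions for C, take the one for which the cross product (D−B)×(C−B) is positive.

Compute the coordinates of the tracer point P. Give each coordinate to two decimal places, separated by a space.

A=(0,0), D=(8.00,0)
B = A + 3.00·(cos173°, sin173°) = (-2.9776, 0.3656)
|BD| = 10.9837
circle(B,5.00) ∩ circle(D,8.00): a=3.7165, h=3.3448
  candidates: C₊=(0.8481,3.5848) cross=36.738; C₋=(0.6255,-3.1010) cross=-36.738
  mode + wants cross > 0 → take C=(0.8481,3.5848) (cross=36.738)
ex = (C−B)/|BC| = (0.7652,0.6438); ey = (-0.6438,0.7652)
P = B + -2.72·ex + 3.36·ey = (-7.2222,1.1853)

-7.22 1.19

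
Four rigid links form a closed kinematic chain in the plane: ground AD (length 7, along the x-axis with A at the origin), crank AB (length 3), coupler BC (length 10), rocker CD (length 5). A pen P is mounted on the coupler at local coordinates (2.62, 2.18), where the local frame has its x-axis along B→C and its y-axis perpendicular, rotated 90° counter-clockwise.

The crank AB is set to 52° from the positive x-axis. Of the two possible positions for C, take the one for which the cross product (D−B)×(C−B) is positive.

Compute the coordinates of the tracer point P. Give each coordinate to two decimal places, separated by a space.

4.67 4.28

A=(0,0), D=(7.00,0)
B = A + 3.00·(cos52°, sin52°) = (1.8470, 2.3640)
|BD| = 5.6694
circle(B,10.00) ∩ circle(D,5.00): a=9.4491, h=3.2732
  candidates: C₊=(11.8003,1.3989) cross=18.557; C₋=(9.0706,-4.5511) cross=-18.557
  mode + wants cross > 0 → take C=(11.8003,1.3989) (cross=18.557)
ex = (C−B)/|BC| = (0.9953,-0.0965); ey = (0.0965,0.9953)
P = B + 2.62·ex + 2.18·ey = (4.6651,4.2810)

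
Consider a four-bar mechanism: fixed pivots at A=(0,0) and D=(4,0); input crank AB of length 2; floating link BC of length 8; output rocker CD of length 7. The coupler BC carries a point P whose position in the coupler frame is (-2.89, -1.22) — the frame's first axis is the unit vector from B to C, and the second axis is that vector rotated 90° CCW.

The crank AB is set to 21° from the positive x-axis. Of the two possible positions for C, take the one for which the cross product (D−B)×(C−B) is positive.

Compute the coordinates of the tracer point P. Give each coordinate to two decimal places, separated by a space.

0.32 -2.01

A=(0,0), D=(4.00,0)
B = A + 2.00·(cos21°, sin21°) = (1.8672, 0.7167)
|BD| = 2.2500
circle(B,8.00) ∩ circle(D,7.00): a=4.4583, h=6.6426
  candidates: C₊=(8.2091,5.5931) cross=14.946; C₋=(3.9773,-7.0000) cross=-14.946
  mode + wants cross > 0 → take C=(8.2091,5.5931) (cross=14.946)
ex = (C−B)/|BC| = (0.7927,0.6095); ey = (-0.6095,0.7927)
P = B + -2.89·ex + -1.22·ey = (0.3198,-2.0120)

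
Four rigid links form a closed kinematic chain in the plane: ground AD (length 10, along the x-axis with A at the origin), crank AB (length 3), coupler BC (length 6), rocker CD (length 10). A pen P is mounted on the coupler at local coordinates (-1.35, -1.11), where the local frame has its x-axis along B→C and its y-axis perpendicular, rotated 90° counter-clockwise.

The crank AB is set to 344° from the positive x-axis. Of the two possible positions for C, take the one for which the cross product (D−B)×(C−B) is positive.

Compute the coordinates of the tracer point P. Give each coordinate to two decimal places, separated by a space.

A=(0,0), D=(10.00,0)
B = A + 3.00·(cos344°, sin344°) = (2.8838, -0.8269)
|BD| = 7.1641
circle(B,6.00) ∩ circle(D,10.00): a=-0.8847, h=5.9344
  candidates: C₊=(1.3201,4.9657) cross=42.515; C₋=(2.6900,-6.8238) cross=-42.515
  mode + wants cross > 0 → take C=(1.3201,4.9657) (cross=42.515)
ex = (C−B)/|BC| = (-0.2606,0.9654); ey = (-0.9654,-0.2606)
P = B + -1.35·ex + -1.11·ey = (4.3073,-1.8410)

4.31 -1.84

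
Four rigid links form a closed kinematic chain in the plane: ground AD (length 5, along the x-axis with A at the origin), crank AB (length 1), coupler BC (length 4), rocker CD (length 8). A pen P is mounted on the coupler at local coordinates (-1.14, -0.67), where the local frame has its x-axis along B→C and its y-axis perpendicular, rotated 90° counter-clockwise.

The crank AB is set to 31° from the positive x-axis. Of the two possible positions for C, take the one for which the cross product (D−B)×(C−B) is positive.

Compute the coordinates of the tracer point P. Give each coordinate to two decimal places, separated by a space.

2.18 0.51

A=(0,0), D=(5.00,0)
B = A + 1.00·(cos31°, sin31°) = (0.8572, 0.5150)
|BD| = 4.1747
circle(B,4.00) ∩ circle(D,8.00): a=-3.6615, h=1.6104
  candidates: C₊=(-2.5777,2.5648) cross=6.723; C₋=(-2.9751,-0.6313) cross=-6.723
  mode + wants cross > 0 → take C=(-2.5777,2.5648) (cross=6.723)
ex = (C−B)/|BC| = (-0.8587,0.5124); ey = (-0.5124,-0.8587)
P = B + -1.14·ex + -0.67·ey = (2.1794,0.5062)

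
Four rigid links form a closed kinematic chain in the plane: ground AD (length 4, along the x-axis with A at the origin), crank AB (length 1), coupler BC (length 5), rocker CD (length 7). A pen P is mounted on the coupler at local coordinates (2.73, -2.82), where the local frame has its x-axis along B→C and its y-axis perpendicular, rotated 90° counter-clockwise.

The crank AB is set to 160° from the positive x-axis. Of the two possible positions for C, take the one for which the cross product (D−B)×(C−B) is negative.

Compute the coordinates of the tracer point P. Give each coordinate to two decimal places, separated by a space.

-3.91 -2.22

A=(0,0), D=(4.00,0)
B = A + 1.00·(cos160°, sin160°) = (-0.9397, 0.3420)
|BD| = 4.9515
circle(B,5.00) ∩ circle(D,7.00): a=0.0523, h=4.9997
  candidates: C₊=(-0.5422,5.3262) cross=24.756; C₋=(-1.2329,-4.6494) cross=-24.756
  mode - wants cross < 0 → take C=(-1.2329,-4.6494) (cross=-24.756)
ex = (C−B)/|BC| = (-0.0586,-0.9983); ey = (0.9983,-0.0586)
P = B + 2.73·ex + -2.82·ey = (-3.9149,-2.2179)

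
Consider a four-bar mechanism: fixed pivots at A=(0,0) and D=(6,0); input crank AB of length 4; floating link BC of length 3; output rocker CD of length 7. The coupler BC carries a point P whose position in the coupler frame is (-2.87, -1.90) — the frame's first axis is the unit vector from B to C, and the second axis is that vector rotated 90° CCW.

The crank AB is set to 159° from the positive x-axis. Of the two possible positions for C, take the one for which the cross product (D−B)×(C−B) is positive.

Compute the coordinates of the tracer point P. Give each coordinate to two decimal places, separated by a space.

-6.34 -0.82

A=(0,0), D=(6.00,0)
B = A + 4.00·(cos159°, sin159°) = (-3.7343, 1.4335)
|BD| = 9.8393
circle(B,3.00) ∩ circle(D,7.00): a=2.8870, h=0.8157
  candidates: C₊=(-0.7593,1.8198) cross=8.026; C₋=(-0.9970,0.2059) cross=-8.026
  mode + wants cross > 0 → take C=(-0.7593,1.8198) (cross=8.026)
ex = (C−B)/|BC| = (0.9917,0.1288); ey = (-0.1288,0.9917)
P = B + -2.87·ex + -1.90·ey = (-6.3357,-0.8203)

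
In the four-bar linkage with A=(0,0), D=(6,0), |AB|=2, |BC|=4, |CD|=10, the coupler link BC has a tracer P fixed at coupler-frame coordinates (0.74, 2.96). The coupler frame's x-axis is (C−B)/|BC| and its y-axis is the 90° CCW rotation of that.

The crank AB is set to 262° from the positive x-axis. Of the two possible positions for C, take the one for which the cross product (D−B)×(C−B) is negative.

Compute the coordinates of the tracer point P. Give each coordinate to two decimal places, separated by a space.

1.80 -4.21

A=(0,0), D=(6.00,0)
B = A + 2.00·(cos262°, sin262°) = (-0.2783, -1.9805)
|BD| = 6.5833
circle(B,4.00) ∩ circle(D,10.00): a=-3.0881, h=2.5424
  candidates: C₊=(-3.9882,-0.4850) cross=16.737; C₋=(-2.4585,-5.3342) cross=-16.737
  mode - wants cross < 0 → take C=(-2.4585,-5.3342) (cross=-16.737)
ex = (C−B)/|BC| = (-0.5450,-0.8384); ey = (0.8384,-0.5450)
P = B + 0.74·ex + 2.96·ey = (1.8000,-4.2143)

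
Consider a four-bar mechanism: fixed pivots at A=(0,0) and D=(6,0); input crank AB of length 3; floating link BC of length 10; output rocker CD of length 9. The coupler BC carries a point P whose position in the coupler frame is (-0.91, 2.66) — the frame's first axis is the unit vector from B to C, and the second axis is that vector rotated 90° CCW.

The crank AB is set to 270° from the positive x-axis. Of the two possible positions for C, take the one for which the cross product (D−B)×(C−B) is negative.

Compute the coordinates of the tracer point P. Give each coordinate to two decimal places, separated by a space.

0.78 -0.30

A=(0,0), D=(6.00,0)
B = A + 3.00·(cos270°, sin270°) = (-0.0000, -3.0000)
|BD| = 6.7082
circle(B,10.00) ∩ circle(D,9.00): a=4.7703, h=8.7889
  candidates: C₊=(0.3362,6.9943) cross=58.958; C₋=(8.1972,-8.7277) cross=-58.958
  mode - wants cross < 0 → take C=(8.1972,-8.7277) (cross=-58.958)
ex = (C−B)/|BC| = (0.8197,-0.5728); ey = (0.5728,0.8197)
P = B + -0.91·ex + 2.66·ey = (0.7776,-0.2983)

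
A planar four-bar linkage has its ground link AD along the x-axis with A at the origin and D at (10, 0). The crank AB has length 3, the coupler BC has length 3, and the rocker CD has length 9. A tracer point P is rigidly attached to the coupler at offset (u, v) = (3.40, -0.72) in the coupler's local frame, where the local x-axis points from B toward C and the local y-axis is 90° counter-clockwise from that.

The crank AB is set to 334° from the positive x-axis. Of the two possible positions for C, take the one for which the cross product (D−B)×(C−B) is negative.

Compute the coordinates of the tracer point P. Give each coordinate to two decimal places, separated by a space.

1.28 -4.49

A=(0,0), D=(10.00,0)
B = A + 3.00·(cos334°, sin334°) = (2.6964, -1.3151)
|BD| = 7.4211
circle(B,3.00) ∩ circle(D,9.00): a=-1.1405, h=2.7747
  candidates: C₊=(1.0822,1.2136) cross=20.592; C₋=(2.0656,-4.2481) cross=-20.592
  mode - wants cross < 0 → take C=(2.0656,-4.2481) (cross=-20.592)
ex = (C−B)/|BC| = (-0.2102,-0.9776); ey = (0.9776,-0.2102)
P = B + 3.40·ex + -0.72·ey = (1.2776,-4.4877)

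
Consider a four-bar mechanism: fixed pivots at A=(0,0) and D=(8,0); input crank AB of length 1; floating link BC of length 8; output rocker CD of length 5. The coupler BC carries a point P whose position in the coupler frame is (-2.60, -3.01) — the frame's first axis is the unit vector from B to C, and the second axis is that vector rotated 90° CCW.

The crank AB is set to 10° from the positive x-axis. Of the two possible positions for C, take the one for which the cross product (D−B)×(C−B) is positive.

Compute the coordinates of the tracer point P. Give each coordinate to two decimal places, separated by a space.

0.70 -3.79

A=(0,0), D=(8.00,0)
B = A + 1.00·(cos10°, sin10°) = (0.9848, 0.1736)
|BD| = 7.0173
circle(B,8.00) ∩ circle(D,5.00): a=6.2875, h=4.9464
  candidates: C₊=(7.3928,4.9630) cross=34.711; C₋=(7.1480,-4.9269) cross=-34.711
  mode + wants cross > 0 → take C=(7.3928,4.9630) (cross=34.711)
ex = (C−B)/|BC| = (0.8010,0.5987); ey = (-0.5987,0.8010)
P = B + -2.60·ex + -3.01·ey = (0.7042,-3.7939)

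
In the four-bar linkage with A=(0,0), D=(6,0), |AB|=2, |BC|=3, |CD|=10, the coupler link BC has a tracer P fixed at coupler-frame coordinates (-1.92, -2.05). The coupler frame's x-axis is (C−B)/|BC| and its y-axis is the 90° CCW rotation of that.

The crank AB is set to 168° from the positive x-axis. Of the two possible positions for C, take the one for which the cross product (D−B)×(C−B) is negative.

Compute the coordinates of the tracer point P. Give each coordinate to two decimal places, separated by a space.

A=(0,0), D=(6.00,0)
B = A + 2.00·(cos168°, sin168°) = (-1.9563, 0.4158)
|BD| = 7.9672
circle(B,3.00) ∩ circle(D,10.00): a=-1.7274, h=2.4528
  candidates: C₊=(-3.5533,2.9554) cross=19.542; C₋=(-3.8093,-1.9435) cross=-19.542
  mode - wants cross < 0 → take C=(-3.8093,-1.9435) (cross=-19.542)
ex = (C−B)/|BC| = (-0.6177,-0.7864); ey = (0.7864,-0.6177)
P = B + -1.92·ex + -2.05·ey = (-2.3825,3.1920)

-2.38 3.19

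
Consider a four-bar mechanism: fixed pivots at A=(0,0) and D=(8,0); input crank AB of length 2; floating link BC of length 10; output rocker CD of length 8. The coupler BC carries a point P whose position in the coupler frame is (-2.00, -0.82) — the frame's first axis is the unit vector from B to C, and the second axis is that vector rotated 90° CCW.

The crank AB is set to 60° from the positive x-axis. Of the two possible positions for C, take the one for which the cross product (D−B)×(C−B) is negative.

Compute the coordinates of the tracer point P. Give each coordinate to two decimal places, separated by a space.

A=(0,0), D=(8.00,0)
B = A + 2.00·(cos60°, sin60°) = (1.0000, 1.7321)
|BD| = 7.2111
circle(B,10.00) ∩ circle(D,8.00): a=6.1017, h=7.9227
  candidates: C₊=(8.8260,7.9572) cross=57.131; C₋=(5.0201,-7.4243) cross=-57.131
  mode - wants cross < 0 → take C=(5.0201,-7.4243) (cross=-57.131)
ex = (C−B)/|BC| = (0.4020,-0.9156); ey = (0.9156,0.4020)
P = B + -2.00·ex + -0.82·ey = (-0.5548,3.2337)

-0.55 3.23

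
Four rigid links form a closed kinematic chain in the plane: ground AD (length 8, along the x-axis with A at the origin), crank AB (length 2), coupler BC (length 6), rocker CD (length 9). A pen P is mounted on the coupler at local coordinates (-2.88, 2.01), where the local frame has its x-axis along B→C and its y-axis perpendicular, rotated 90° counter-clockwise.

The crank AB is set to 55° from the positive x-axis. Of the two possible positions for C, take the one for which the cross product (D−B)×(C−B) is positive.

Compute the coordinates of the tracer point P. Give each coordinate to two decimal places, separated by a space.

A=(0,0), D=(8.00,0)
B = A + 2.00·(cos55°, sin55°) = (1.1472, 1.6383)
|BD| = 7.0460
circle(B,6.00) ∩ circle(D,9.00): a=0.3297, h=5.9909
  candidates: C₊=(2.8608,7.3884) cross=42.212; C₋=(0.0748,-4.2651) cross=-42.212
  mode + wants cross > 0 → take C=(2.8608,7.3884) (cross=42.212)
ex = (C−B)/|BC| = (0.2856,0.9583); ey = (-0.9583,0.2856)
P = B + -2.88·ex + 2.01·ey = (-1.6017,-0.5477)

-1.60 -0.55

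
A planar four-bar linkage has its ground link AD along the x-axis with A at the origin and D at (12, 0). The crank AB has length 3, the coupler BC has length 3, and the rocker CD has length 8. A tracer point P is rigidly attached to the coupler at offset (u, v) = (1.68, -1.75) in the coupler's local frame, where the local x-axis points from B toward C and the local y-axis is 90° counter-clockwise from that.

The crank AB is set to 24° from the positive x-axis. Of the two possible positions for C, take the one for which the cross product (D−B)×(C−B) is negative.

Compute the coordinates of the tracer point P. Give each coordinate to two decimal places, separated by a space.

1.97 -1.08

A=(0,0), D=(12.00,0)
B = A + 3.00·(cos24°, sin24°) = (2.7406, 1.2202)
|BD| = 9.3394
circle(B,3.00) ∩ circle(D,8.00): a=1.7252, h=2.4543
  candidates: C₊=(4.7717,3.4281) cross=22.922; C₋=(4.1304,-1.4385) cross=-22.922
  mode - wants cross < 0 → take C=(4.1304,-1.4385) (cross=-22.922)
ex = (C−B)/|BC| = (0.4633,-0.8862); ey = (0.8862,0.4633)
P = B + 1.68·ex + -1.75·ey = (1.9680,-1.0793)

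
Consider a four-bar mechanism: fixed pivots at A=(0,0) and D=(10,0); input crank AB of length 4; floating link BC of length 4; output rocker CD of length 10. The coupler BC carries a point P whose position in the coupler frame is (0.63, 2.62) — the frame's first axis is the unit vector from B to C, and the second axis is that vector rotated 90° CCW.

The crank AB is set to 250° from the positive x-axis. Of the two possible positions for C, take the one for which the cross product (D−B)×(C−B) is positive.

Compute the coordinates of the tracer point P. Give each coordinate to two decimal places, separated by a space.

A=(0,0), D=(10.00,0)
B = A + 4.00·(cos250°, sin250°) = (-1.3681, -3.7588)
|BD| = 11.9734
circle(B,4.00) ∩ circle(D,10.00): a=2.4789, h=3.1393
  candidates: C₊=(-0.0000,0.0000) cross=37.588; C₋=(1.9710,-5.9612) cross=-37.588
  mode + wants cross > 0 → take C=(-0.0000,0.0000) (cross=37.588)
ex = (C−B)/|BC| = (0.3420,0.9397); ey = (-0.9397,0.3420)
P = B + 0.63·ex + 2.62·ey = (-3.6146,-2.2707)

-3.61 -2.27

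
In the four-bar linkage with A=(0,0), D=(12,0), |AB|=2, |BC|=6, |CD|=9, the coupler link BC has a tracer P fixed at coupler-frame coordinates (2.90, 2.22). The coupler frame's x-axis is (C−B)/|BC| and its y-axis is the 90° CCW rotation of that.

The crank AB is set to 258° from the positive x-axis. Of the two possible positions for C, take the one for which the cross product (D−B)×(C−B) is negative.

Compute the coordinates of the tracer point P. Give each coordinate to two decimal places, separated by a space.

3.22 -1.64

A=(0,0), D=(12.00,0)
B = A + 2.00·(cos258°, sin258°) = (-0.4158, -1.9563)
|BD| = 12.5690
circle(B,6.00) ∩ circle(D,9.00): a=4.4944, h=3.9750
  candidates: C₊=(3.4051,2.6698) cross=49.962; C₋=(4.6425,-5.1833) cross=-49.962
  mode - wants cross < 0 → take C=(4.6425,-5.1833) (cross=-49.962)
ex = (C−B)/|BC| = (0.8430,-0.5378); ey = (0.5378,0.8430)
P = B + 2.90·ex + 2.22·ey = (3.2230,-1.6445)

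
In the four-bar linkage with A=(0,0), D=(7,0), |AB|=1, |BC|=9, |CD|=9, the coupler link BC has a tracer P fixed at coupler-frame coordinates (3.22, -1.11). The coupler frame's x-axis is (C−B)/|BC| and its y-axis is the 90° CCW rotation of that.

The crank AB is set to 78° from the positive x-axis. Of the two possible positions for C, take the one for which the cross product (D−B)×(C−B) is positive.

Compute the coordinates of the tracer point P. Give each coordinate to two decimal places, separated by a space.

2.80 3.18

A=(0,0), D=(7.00,0)
B = A + 1.00·(cos78°, sin78°) = (0.2079, 0.9781)
|BD| = 6.8622
circle(B,9.00) ∩ circle(D,9.00): a=3.4311, h=8.3203
  candidates: C₊=(4.7900,8.7244) cross=57.095; C₋=(2.4180,-7.7463) cross=-57.095
  mode + wants cross > 0 → take C=(4.7900,8.7244) (cross=57.095)
ex = (C−B)/|BC| = (0.5091,0.8607); ey = (-0.8607,0.5091)
P = B + 3.22·ex + -1.11·ey = (2.8026,3.1845)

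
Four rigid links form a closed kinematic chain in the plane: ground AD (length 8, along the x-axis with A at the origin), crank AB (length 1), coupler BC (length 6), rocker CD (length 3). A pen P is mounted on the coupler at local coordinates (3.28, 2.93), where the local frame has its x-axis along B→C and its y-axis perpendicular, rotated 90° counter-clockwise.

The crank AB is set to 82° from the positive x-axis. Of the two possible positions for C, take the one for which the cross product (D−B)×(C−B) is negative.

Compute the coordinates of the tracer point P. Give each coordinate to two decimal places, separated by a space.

A=(0,0), D=(8.00,0)
B = A + 1.00·(cos82°, sin82°) = (0.1392, 0.9903)
|BD| = 7.9230
circle(B,6.00) ∩ circle(D,3.00): a=5.6654, h=1.9757
  candidates: C₊=(6.0071,2.2424) cross=15.653; C₋=(5.5132,-1.6780) cross=-15.653
  mode - wants cross < 0 → take C=(5.5132,-1.6780) (cross=-15.653)
ex = (C−B)/|BC| = (0.8957,-0.4447); ey = (0.4447,0.8957)
P = B + 3.28·ex + 2.93·ey = (4.3800,2.1559)

4.38 2.16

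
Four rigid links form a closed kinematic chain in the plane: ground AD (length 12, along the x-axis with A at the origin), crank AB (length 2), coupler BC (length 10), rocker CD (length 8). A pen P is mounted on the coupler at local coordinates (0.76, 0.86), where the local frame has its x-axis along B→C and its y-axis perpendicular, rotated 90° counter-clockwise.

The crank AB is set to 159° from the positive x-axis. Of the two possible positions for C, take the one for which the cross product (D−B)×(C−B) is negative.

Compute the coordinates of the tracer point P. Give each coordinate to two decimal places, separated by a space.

-0.74 0.94

A=(0,0), D=(12.00,0)
B = A + 2.00·(cos159°, sin159°) = (-1.8672, 0.7167)
|BD| = 13.8857
circle(B,10.00) ∩ circle(D,8.00): a=8.2391, h=5.6672
  candidates: C₊=(6.6535,5.9511) cross=78.692; C₋=(6.0685,-5.3681) cross=-78.692
  mode - wants cross < 0 → take C=(6.0685,-5.3681) (cross=-78.692)
ex = (C−B)/|BC| = (0.7936,-0.6085); ey = (0.6085,0.7936)
P = B + 0.76·ex + 0.86·ey = (-0.7408,0.9367)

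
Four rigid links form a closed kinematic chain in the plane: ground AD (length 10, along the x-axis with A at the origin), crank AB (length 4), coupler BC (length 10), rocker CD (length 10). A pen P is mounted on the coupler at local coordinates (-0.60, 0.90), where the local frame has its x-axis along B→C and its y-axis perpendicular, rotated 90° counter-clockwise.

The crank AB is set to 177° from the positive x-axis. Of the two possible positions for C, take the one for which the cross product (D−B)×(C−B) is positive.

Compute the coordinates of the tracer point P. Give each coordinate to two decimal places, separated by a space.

A=(0,0), D=(10.00,0)
B = A + 4.00·(cos177°, sin177°) = (-3.9945, 0.2093)
|BD| = 13.9961
circle(B,10.00) ∩ circle(D,10.00): a=6.9980, h=7.1433
  candidates: C₊=(3.1096,7.2472) cross=99.979; C₋=(2.8959,-7.0379) cross=-99.979
  mode + wants cross > 0 → take C=(3.1096,7.2472) (cross=99.979)
ex = (C−B)/|BC| = (0.7104,0.7038); ey = (-0.7038,0.7104)
P = B + -0.60·ex + 0.90·ey = (-5.0542,0.4264)

-5.05 0.43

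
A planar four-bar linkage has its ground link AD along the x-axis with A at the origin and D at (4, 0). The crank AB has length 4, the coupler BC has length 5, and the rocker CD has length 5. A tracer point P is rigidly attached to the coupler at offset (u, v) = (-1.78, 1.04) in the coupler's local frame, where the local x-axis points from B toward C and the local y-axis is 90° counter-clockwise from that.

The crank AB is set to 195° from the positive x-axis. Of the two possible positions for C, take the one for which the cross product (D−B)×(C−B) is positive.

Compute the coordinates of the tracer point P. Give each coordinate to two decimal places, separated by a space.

-5.86 -1.56

A=(0,0), D=(4.00,0)
B = A + 4.00·(cos195°, sin195°) = (-3.8637, -1.0353)
|BD| = 7.9316
circle(B,5.00) ∩ circle(D,5.00): a=3.9658, h=3.0451
  candidates: C₊=(-0.3293,2.5014) cross=24.152; C₋=(0.4656,-3.5367) cross=-24.152
  mode + wants cross > 0 → take C=(-0.3293,2.5014) (cross=24.152)
ex = (C−B)/|BC| = (0.7069,0.7073); ey = (-0.7073,0.7069)
P = B + -1.78·ex + 1.04·ey = (-5.8576,-1.5592)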